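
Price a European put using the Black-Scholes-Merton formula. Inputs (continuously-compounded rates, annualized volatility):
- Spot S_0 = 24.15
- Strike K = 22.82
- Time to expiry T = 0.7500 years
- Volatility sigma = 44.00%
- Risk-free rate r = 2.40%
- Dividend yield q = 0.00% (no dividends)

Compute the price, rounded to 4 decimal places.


d1 = (ln(S/K) + (r - q + 0.5*sigma^2) * T) / (sigma * sqrt(T)) = 0.38642325
d2 = d1 - sigma * sqrt(T) = 0.00537208
exp(-rT) = 0.98216103; exp(-qT) = 1.00000000
P = K * exp(-rT) * N(-d2) - S_0 * exp(-qT) * N(-d1)
N(-d1) = 0.34959162; N(-d2) = 0.49785686
P = 22.8200 * 0.98216103 * 0.49785686 - 24.1500 * 1.00000000 * 0.34959162 = 2.7158

Answer: Price = 2.7158


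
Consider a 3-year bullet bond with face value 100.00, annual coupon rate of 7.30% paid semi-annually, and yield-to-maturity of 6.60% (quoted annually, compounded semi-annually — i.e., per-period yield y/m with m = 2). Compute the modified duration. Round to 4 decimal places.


Answer: Modified duration = 2.6628

Derivation:
Coupon per period c = face * coupon_rate / m = 3.650000
Periods per year m = 2; per-period yield y/m = 0.033000
Number of cashflows N = 6
Cashflows (t years, CF_t, discount factor 1/(1+y/m)^(m*t), PV):
  t = 0.5000: CF_t = 3.650000, DF = 0.968054, PV = 3.533398
  t = 1.0000: CF_t = 3.650000, DF = 0.937129, PV = 3.420521
  t = 1.5000: CF_t = 3.650000, DF = 0.907192, PV = 3.311249
  t = 2.0000: CF_t = 3.650000, DF = 0.878211, PV = 3.205469
  t = 2.5000: CF_t = 3.650000, DF = 0.850156, PV = 3.103068
  t = 3.0000: CF_t = 103.650000, DF = 0.822997, PV = 85.303603
Price P = sum_t PV_t = 101.877308
First compute Macaulay numerator sum_t t * PV_t:
  t * PV_t at t = 0.5000: 1.766699
  t * PV_t at t = 1.0000: 3.420521
  t * PV_t at t = 1.5000: 4.966874
  t * PV_t at t = 2.0000: 6.410938
  t * PV_t at t = 2.5000: 7.757669
  t * PV_t at t = 3.0000: 255.910810
Macaulay duration D = 280.233511 / 101.877308 = 2.750696
Modified duration = D / (1 + y/m) = 2.750696 / (1 + 0.033000) = 2.662823


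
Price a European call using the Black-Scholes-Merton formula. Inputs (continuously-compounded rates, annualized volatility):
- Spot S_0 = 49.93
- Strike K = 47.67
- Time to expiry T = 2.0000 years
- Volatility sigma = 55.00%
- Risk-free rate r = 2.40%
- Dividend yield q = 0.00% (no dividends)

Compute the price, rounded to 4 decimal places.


Answer: Price = 16.7792

Derivation:
d1 = (ln(S/K) + (r - q + 0.5*sigma^2) * T) / (sigma * sqrt(T)) = 0.51017080
d2 = d1 - sigma * sqrt(T) = -0.26764666
exp(-rT) = 0.95313379; exp(-qT) = 1.00000000
C = S_0 * exp(-qT) * N(d1) - K * exp(-rT) * N(d2)
N(d1) = 0.69503410; N(d2) = 0.39448566
C = 49.9300 * 1.00000000 * 0.69503410 - 47.6700 * 0.95313379 * 0.39448566 = 16.7792


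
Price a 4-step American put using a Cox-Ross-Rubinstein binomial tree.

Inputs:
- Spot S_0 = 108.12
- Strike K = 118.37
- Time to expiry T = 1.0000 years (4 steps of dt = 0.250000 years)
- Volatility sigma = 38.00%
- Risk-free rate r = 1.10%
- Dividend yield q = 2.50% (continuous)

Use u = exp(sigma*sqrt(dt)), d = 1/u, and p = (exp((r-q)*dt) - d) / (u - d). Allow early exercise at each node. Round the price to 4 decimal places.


Answer: Price = V(0,0) = 23.5726

Derivation:
dt = T/N = 0.250000
u = exp(sigma*sqrt(dt)) = 1.209250; d = 1/u = 0.826959
p = (exp((r-q)*dt) - d) / (u - d) = 0.443503
Discount per step: exp(-r*dt) = 0.997254
Stock lattice S(k, i) with i counting down-moves:
  k=0: S(0,0) = 108.1200
  k=1: S(1,0) = 130.7441; S(1,1) = 89.4108
  k=2: S(2,0) = 158.1022; S(2,1) = 108.1200; S(2,2) = 73.9391
  k=3: S(3,0) = 191.1850; S(3,1) = 130.7441; S(3,2) = 89.4108; S(3,3) = 61.1446
  k=4: S(4,0) = 231.1904; S(4,1) = 158.1022; S(4,2) = 108.1200; S(4,3) = 73.9391; S(4,4) = 50.5641
Terminal payoffs V(N, i) = max(K - S_T, 0):
  V(4,0) = 0.000000; V(4,1) = 0.000000; V(4,2) = 10.250000; V(4,3) = 44.430904; V(4,4) = 67.805906
Backward induction: V(k, i) = exp(-r*dt) * [p * V(k+1, i) + (1-p) * V(k+1, i+1)]; then take max(V_cont, immediate exercise) for American.
  V(3,0) = exp(-r*dt) * [p*0.000000 + (1-p)*0.000000] = 0.000000; exercise = 0.000000; V(3,0) = max -> 0.000000
  V(3,1) = exp(-r*dt) * [p*0.000000 + (1-p)*10.250000] = 5.688429; exercise = 0.000000; V(3,1) = max -> 5.688429
  V(3,2) = exp(-r*dt) * [p*10.250000 + (1-p)*44.430904] = 29.191183; exercise = 28.959178; V(3,2) = max -> 29.191183
  V(3,3) = exp(-r*dt) * [p*44.430904 + (1-p)*67.805906] = 57.281281; exercise = 57.225390; V(3,3) = max -> 57.281281
  V(2,0) = exp(-r*dt) * [p*0.000000 + (1-p)*5.688429] = 3.156900; exercise = 0.000000; V(2,0) = max -> 3.156900
  V(2,1) = exp(-r*dt) * [p*5.688429 + (1-p)*29.191183] = 18.716100; exercise = 10.250000; V(2,1) = max -> 18.716100
  V(2,2) = exp(-r*dt) * [p*29.191183 + (1-p)*57.281281] = 44.700143; exercise = 44.430904; V(2,2) = max -> 44.700143
  V(1,0) = exp(-r*dt) * [p*3.156900 + (1-p)*18.716100] = 11.783099; exercise = 0.000000; V(1,0) = max -> 11.783099
  V(1,1) = exp(-r*dt) * [p*18.716100 + (1-p)*44.700143] = 33.085032; exercise = 28.959178; V(1,1) = max -> 33.085032
  V(0,0) = exp(-r*dt) * [p*11.783099 + (1-p)*33.085032] = 23.572646; exercise = 10.250000; V(0,0) = max -> 23.572646


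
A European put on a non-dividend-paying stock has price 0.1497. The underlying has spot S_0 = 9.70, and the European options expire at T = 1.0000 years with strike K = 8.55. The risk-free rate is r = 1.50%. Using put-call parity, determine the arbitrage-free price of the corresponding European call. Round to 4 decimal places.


Answer: Call price = 1.4270

Derivation:
Put-call parity: C - P = S_0 * exp(-qT) - K * exp(-rT).
S_0 * exp(-qT) = 9.7000 * 1.00000000 = 9.70000000
K * exp(-rT) = 8.5500 * 0.98511194 = 8.42270708
C = P + S*exp(-qT) - K*exp(-rT)
C = 0.1497 + 9.70000000 - 8.42270708 = 1.4270


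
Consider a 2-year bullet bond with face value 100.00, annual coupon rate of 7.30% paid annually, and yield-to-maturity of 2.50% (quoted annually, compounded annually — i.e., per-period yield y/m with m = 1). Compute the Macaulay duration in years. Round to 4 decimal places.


Coupon per period c = face * coupon_rate / m = 7.300000
Periods per year m = 1; per-period yield y/m = 0.025000
Number of cashflows N = 2
Cashflows (t years, CF_t, discount factor 1/(1+y/m)^(m*t), PV):
  t = 1.0000: CF_t = 7.300000, DF = 0.975610, PV = 7.121951
  t = 2.0000: CF_t = 107.300000, DF = 0.951814, PV = 102.129685
Price P = sum_t PV_t = 109.251636
Macaulay numerator sum_t t * PV_t:
  t * PV_t at t = 1.0000: 7.121951
  t * PV_t at t = 2.0000: 204.259369
Macaulay duration D = (sum_t t * PV_t) / P = 211.381321 / 109.251636 = 1.934811

Answer: Macaulay duration = 1.9348 years


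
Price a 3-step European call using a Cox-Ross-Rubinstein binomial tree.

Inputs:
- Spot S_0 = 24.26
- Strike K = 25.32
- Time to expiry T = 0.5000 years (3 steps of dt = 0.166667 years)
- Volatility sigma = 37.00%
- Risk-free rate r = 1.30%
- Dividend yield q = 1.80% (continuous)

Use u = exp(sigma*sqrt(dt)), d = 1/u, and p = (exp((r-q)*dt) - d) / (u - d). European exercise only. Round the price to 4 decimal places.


Answer: Price = V(0,0) = 2.2240

Derivation:
dt = T/N = 0.166667
u = exp(sigma*sqrt(dt)) = 1.163057; d = 1/u = 0.859803
p = (exp((r-q)*dt) - d) / (u - d) = 0.459562
Discount per step: exp(-r*dt) = 0.997836
Stock lattice S(k, i) with i counting down-moves:
  k=0: S(0,0) = 24.2600
  k=1: S(1,0) = 28.2158; S(1,1) = 20.8588
  k=2: S(2,0) = 32.8165; S(2,1) = 24.2600; S(2,2) = 17.9345
  k=3: S(3,0) = 38.1675; S(3,1) = 28.2158; S(3,2) = 20.8588; S(3,3) = 15.4201
Terminal payoffs V(N, i) = max(S_T - K, 0):
  V(3,0) = 12.847505; V(3,1) = 2.895762; V(3,2) = 0.000000; V(3,3) = 0.000000
Backward induction: V(k, i) = exp(-r*dt) * [p * V(k+1, i) + (1-p) * V(k+1, i+1)].
  V(2,0) = exp(-r*dt) * [p*12.847505 + (1-p)*2.895762] = 7.453038
  V(2,1) = exp(-r*dt) * [p*2.895762 + (1-p)*0.000000] = 1.327902
  V(2,2) = exp(-r*dt) * [p*0.000000 + (1-p)*0.000000] = 0.000000
  V(1,0) = exp(-r*dt) * [p*7.453038 + (1-p)*1.327902] = 4.133814
  V(1,1) = exp(-r*dt) * [p*1.327902 + (1-p)*0.000000] = 0.608932
  V(0,0) = exp(-r*dt) * [p*4.133814 + (1-p)*0.608932] = 2.224010


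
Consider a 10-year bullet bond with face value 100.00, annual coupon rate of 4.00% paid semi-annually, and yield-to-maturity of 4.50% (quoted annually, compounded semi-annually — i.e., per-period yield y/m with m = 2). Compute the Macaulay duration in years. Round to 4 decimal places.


Answer: Macaulay duration = 8.2978 years

Derivation:
Coupon per period c = face * coupon_rate / m = 2.000000
Periods per year m = 2; per-period yield y/m = 0.022500
Number of cashflows N = 20
Cashflows (t years, CF_t, discount factor 1/(1+y/m)^(m*t), PV):
  t = 0.5000: CF_t = 2.000000, DF = 0.977995, PV = 1.955990
  t = 1.0000: CF_t = 2.000000, DF = 0.956474, PV = 1.912949
  t = 1.5000: CF_t = 2.000000, DF = 0.935427, PV = 1.870855
  t = 2.0000: CF_t = 2.000000, DF = 0.914843, PV = 1.829687
  t = 2.5000: CF_t = 2.000000, DF = 0.894712, PV = 1.789425
  t = 3.0000: CF_t = 2.000000, DF = 0.875024, PV = 1.750049
  t = 3.5000: CF_t = 2.000000, DF = 0.855769, PV = 1.711539
  t = 4.0000: CF_t = 2.000000, DF = 0.836938, PV = 1.673877
  t = 4.5000: CF_t = 2.000000, DF = 0.818522, PV = 1.637043
  t = 5.0000: CF_t = 2.000000, DF = 0.800510, PV = 1.601020
  t = 5.5000: CF_t = 2.000000, DF = 0.782895, PV = 1.565790
  t = 6.0000: CF_t = 2.000000, DF = 0.765667, PV = 1.531335
  t = 6.5000: CF_t = 2.000000, DF = 0.748819, PV = 1.497638
  t = 7.0000: CF_t = 2.000000, DF = 0.732341, PV = 1.464683
  t = 7.5000: CF_t = 2.000000, DF = 0.716226, PV = 1.432453
  t = 8.0000: CF_t = 2.000000, DF = 0.700466, PV = 1.400932
  t = 8.5000: CF_t = 2.000000, DF = 0.685052, PV = 1.370104
  t = 9.0000: CF_t = 2.000000, DF = 0.669978, PV = 1.339955
  t = 9.5000: CF_t = 2.000000, DF = 0.655235, PV = 1.310470
  t = 10.0000: CF_t = 102.000000, DF = 0.640816, PV = 65.363280
Price P = sum_t PV_t = 96.009072
Macaulay numerator sum_t t * PV_t:
  t * PV_t at t = 0.5000: 0.977995
  t * PV_t at t = 1.0000: 1.912949
  t * PV_t at t = 1.5000: 2.806282
  t * PV_t at t = 2.0000: 3.659373
  t * PV_t at t = 2.5000: 4.473562
  t * PV_t at t = 3.0000: 5.250146
  t * PV_t at t = 3.5000: 5.990386
  t * PV_t at t = 4.0000: 6.695507
  t * PV_t at t = 4.5000: 7.366694
  t * PV_t at t = 5.0000: 8.005101
  t * PV_t at t = 5.5000: 8.611845
  t * PV_t at t = 6.0000: 9.188010
  t * PV_t at t = 6.5000: 9.734648
  t * PV_t at t = 7.0000: 10.252779
  t * PV_t at t = 7.5000: 10.743394
  t * PV_t at t = 8.0000: 11.207453
  t * PV_t at t = 8.5000: 11.645886
  t * PV_t at t = 9.0000: 12.059597
  t * PV_t at t = 9.5000: 12.449462
  t * PV_t at t = 10.0000: 653.632801
Macaulay duration D = (sum_t t * PV_t) / P = 796.663870 / 96.009072 = 8.297798


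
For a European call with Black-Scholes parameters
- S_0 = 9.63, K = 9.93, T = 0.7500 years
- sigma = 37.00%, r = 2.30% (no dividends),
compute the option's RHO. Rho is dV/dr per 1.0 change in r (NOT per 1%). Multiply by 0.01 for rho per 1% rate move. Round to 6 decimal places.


Answer: Rho = 3.073811

Derivation:
d1 = 0.1183107662; d2 = -0.2021186332
phi(d1) = 0.3961599434; exp(-qT) = 1.0000000000; exp(-rT) = 0.9828979294
N(d2) = 0.4199119906
Rho = K*T*exp(-rT)*N(d2) = 9.9300 * 0.7500 * 0.9828979294 * 0.4199119906 = 3.073811


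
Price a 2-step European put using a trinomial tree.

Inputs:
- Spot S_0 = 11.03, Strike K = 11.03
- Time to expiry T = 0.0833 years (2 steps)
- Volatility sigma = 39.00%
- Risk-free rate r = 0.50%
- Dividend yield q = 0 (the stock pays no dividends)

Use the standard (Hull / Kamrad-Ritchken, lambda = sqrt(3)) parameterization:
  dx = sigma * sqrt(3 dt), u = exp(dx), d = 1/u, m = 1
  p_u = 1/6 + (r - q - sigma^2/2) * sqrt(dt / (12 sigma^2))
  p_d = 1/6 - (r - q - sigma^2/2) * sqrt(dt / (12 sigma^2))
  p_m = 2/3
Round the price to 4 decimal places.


dt = T/N = 0.041650; dx = sigma*sqrt(3*dt) = 0.137858
u = exp(dx) = 1.147813; d = 1/u = 0.871222
p_u = 0.155934, p_m = 0.666667, p_d = 0.177400
Discount per step: exp(-r*dt) = 0.999792
Stock lattice S(k, j) with j the centered position index:
  k=0: S(0,+0) = 11.0300
  k=1: S(1,-1) = 9.6096; S(1,+0) = 11.0300; S(1,+1) = 12.6604
  k=2: S(2,-2) = 8.3721; S(2,-1) = 9.6096; S(2,+0) = 11.0300; S(2,+1) = 12.6604; S(2,+2) = 14.5317
Terminal payoffs V(N, j) = max(K - S_T, 0):
  V(2,-2) = 2.657920; V(2,-1) = 1.420419; V(2,+0) = 0.000000; V(2,+1) = 0.000000; V(2,+2) = 0.000000
Backward induction: V(k, j) = exp(-r*dt) * [p_u * V(k+1, j+1) + p_m * V(k+1, j) + p_d * V(k+1, j-1)]
  V(1,-1) = exp(-r*dt) * [p_u*0.000000 + p_m*1.420419 + p_d*2.657920] = 1.418165
  V(1,+0) = exp(-r*dt) * [p_u*0.000000 + p_m*0.000000 + p_d*1.420419] = 0.251929
  V(1,+1) = exp(-r*dt) * [p_u*0.000000 + p_m*0.000000 + p_d*0.000000] = 0.000000
  V(0,+0) = exp(-r*dt) * [p_u*0.000000 + p_m*0.251929 + p_d*1.418165] = 0.419447

Answer: Price = V(0,0) = 0.4194


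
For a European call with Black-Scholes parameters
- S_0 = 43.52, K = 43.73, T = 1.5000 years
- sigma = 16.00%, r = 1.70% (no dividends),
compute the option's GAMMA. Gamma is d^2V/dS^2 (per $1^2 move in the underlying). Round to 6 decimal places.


Answer: Gamma = 0.045820

Derivation:
d1 = 0.2035436015; d2 = 0.0075844221
phi(d1) = 0.3907631988; exp(-qT) = 1.0000000000; exp(-rT) = 0.9748223790
Gamma = exp(-qT) * phi(d1) / (S * sigma * sqrt(T)) = 1.0000000000 * 0.3907631988 / (43.5200 * 0.1600 * 1.2247448714) = 0.045820


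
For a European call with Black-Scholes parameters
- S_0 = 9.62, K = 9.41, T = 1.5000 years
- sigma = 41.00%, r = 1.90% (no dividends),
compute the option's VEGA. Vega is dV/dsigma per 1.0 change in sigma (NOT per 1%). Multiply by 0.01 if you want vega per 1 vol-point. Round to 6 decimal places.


d1 = 0.3517831928; d2 = -0.1503622045
phi(d1) = 0.3750056297; exp(-qT) = 1.0000000000; exp(-rT) = 0.9719022941
Vega = S * exp(-qT) * phi(d1) * sqrt(T) = 9.6200 * 1.0000000000 * 0.3750056297 * 1.2247448714 = 4.418333

Answer: Vega = 4.418333


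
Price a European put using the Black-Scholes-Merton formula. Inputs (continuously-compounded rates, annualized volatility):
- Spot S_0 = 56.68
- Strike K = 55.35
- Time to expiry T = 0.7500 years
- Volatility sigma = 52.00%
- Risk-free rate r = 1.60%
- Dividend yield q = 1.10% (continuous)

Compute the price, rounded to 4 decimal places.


Answer: Price = 9.1346

Derivation:
d1 = (ln(S/K) + (r - q + 0.5*sigma^2) * T) / (sigma * sqrt(T)) = 0.28622085
d2 = d1 - sigma * sqrt(T) = -0.16411236
exp(-rT) = 0.98807171; exp(-qT) = 0.99178394
P = K * exp(-rT) * N(-d2) - S_0 * exp(-qT) * N(-d1)
N(-d1) = 0.38735449; N(-d2) = 0.56517865
P = 55.3500 * 0.98807171 * 0.56517865 - 56.6800 * 0.99178394 * 0.38735449 = 9.1346


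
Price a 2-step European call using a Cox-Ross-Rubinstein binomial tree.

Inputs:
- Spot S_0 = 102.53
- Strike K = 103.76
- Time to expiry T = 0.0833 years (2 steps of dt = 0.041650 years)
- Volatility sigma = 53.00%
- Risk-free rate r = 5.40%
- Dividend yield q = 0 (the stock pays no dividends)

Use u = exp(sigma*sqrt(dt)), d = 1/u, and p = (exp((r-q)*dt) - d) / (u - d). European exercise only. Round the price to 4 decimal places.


dt = T/N = 0.041650
u = exp(sigma*sqrt(dt)) = 1.114231; d = 1/u = 0.897480
p = (exp((r-q)*dt) - d) / (u - d) = 0.483373
Discount per step: exp(-r*dt) = 0.997753
Stock lattice S(k, i) with i counting down-moves:
  k=0: S(0,0) = 102.5300
  k=1: S(1,0) = 114.2421; S(1,1) = 92.0187
  k=2: S(2,0) = 127.2920; S(2,1) = 102.5300; S(2,2) = 82.5849
Terminal payoffs V(N, i) = max(S_T - K, 0):
  V(2,0) = 23.532012; V(2,1) = 0.000000; V(2,2) = 0.000000
Backward induction: V(k, i) = exp(-r*dt) * [p * V(k+1, i) + (1-p) * V(k+1, i+1)].
  V(1,0) = exp(-r*dt) * [p*23.532012 + (1-p)*0.000000] = 11.349195
  V(1,1) = exp(-r*dt) * [p*0.000000 + (1-p)*0.000000] = 0.000000
  V(0,0) = exp(-r*dt) * [p*11.349195 + (1-p)*0.000000] = 5.473575

Answer: Price = V(0,0) = 5.4736


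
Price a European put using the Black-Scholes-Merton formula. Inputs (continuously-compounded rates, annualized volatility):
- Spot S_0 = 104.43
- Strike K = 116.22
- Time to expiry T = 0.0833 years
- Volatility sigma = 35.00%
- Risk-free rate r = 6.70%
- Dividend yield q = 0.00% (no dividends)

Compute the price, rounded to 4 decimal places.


d1 = (ln(S/K) + (r - q + 0.5*sigma^2) * T) / (sigma * sqrt(T)) = -0.95316234
d2 = d1 - sigma * sqrt(T) = -1.05417843
exp(-rT) = 0.99443445; exp(-qT) = 1.00000000
P = K * exp(-rT) * N(-d2) - S_0 * exp(-qT) * N(-d1)
N(-d1) = 0.82974609; N(-d2) = 0.85409938
P = 116.2200 * 0.99443445 * 0.85409938 - 104.4300 * 1.00000000 * 0.82974609 = 12.0606

Answer: Price = 12.0606


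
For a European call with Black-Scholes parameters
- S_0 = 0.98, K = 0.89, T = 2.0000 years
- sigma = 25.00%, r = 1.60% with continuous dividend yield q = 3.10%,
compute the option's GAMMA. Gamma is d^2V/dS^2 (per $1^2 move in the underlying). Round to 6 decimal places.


d1 = 0.3643894030; d2 = 0.0108360124
phi(d1) = 0.3733166277; exp(-qT) = 0.9398828868; exp(-rT) = 0.9685065821
Gamma = exp(-qT) * phi(d1) / (S * sigma * sqrt(T)) = 0.9398828868 * 0.3733166277 / (0.9800 * 0.2500 * 1.4142135624) = 1.012675

Answer: Gamma = 1.012675


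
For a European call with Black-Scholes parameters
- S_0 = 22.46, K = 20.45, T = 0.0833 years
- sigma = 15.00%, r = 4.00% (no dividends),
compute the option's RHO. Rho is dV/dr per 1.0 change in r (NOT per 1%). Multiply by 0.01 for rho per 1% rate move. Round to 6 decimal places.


d1 = 2.2641784344; d2 = 2.2208858253
phi(d1) = 0.0307400005; exp(-qT) = 1.0000000000; exp(-rT) = 0.9966735450
N(d2) = 0.9868206522
Rho = K*T*exp(-rT)*N(d2) = 20.4500 * 0.0833 * 0.9966735450 * 0.9868206522 = 1.675442

Answer: Rho = 1.675442


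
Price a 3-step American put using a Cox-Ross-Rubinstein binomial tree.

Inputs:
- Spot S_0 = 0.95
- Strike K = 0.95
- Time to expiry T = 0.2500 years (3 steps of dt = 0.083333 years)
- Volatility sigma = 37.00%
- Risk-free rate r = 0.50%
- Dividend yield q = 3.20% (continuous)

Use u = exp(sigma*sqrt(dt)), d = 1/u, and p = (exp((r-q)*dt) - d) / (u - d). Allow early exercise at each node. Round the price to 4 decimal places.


Answer: Price = V(0,0) = 0.0788

Derivation:
dt = T/N = 0.083333
u = exp(sigma*sqrt(dt)) = 1.112723; d = 1/u = 0.898697
p = (exp((r-q)*dt) - d) / (u - d) = 0.462822
Discount per step: exp(-r*dt) = 0.999583
Stock lattice S(k, i) with i counting down-moves:
  k=0: S(0,0) = 0.9500
  k=1: S(1,0) = 1.0571; S(1,1) = 0.8538
  k=2: S(2,0) = 1.1762; S(2,1) = 0.9500; S(2,2) = 0.7673
  k=3: S(3,0) = 1.3088; S(3,1) = 1.0571; S(3,2) = 0.8538; S(3,3) = 0.6895
Terminal payoffs V(N, i) = max(K - S_T, 0):
  V(3,0) = 0.000000; V(3,1) = 0.000000; V(3,2) = 0.096238; V(3,3) = 0.260455
Backward induction: V(k, i) = exp(-r*dt) * [p * V(k+1, i) + (1-p) * V(k+1, i+1)]; then take max(V_cont, immediate exercise) for American.
  V(2,0) = exp(-r*dt) * [p*0.000000 + (1-p)*0.000000] = 0.000000; exercise = 0.000000; V(2,0) = max -> 0.000000
  V(2,1) = exp(-r*dt) * [p*0.000000 + (1-p)*0.096238] = 0.051676; exercise = 0.000000; V(2,1) = max -> 0.051676
  V(2,2) = exp(-r*dt) * [p*0.096238 + (1-p)*0.260455] = 0.184375; exercise = 0.182727; V(2,2) = max -> 0.184375
  V(1,0) = exp(-r*dt) * [p*0.000000 + (1-p)*0.051676] = 0.027747; exercise = 0.000000; V(1,0) = max -> 0.027747
  V(1,1) = exp(-r*dt) * [p*0.051676 + (1-p)*0.184375] = 0.122907; exercise = 0.096238; V(1,1) = max -> 0.122907
  V(0,0) = exp(-r*dt) * [p*0.027747 + (1-p)*0.122907] = 0.078832; exercise = 0.000000; V(0,0) = max -> 0.078832


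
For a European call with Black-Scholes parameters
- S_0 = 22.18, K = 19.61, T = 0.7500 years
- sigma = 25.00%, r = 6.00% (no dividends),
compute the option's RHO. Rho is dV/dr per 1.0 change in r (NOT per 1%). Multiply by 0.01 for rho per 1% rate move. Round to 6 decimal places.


d1 = 0.8849109547; d2 = 0.6684046038
phi(d1) = 0.2696926688; exp(-qT) = 1.0000000000; exp(-rT) = 0.9559974818
N(d2) = 0.7480623212
Rho = K*T*exp(-rT)*N(d2) = 19.6100 * 0.7500 * 0.9559974818 * 0.7480623212 = 10.518005

Answer: Rho = 10.518005


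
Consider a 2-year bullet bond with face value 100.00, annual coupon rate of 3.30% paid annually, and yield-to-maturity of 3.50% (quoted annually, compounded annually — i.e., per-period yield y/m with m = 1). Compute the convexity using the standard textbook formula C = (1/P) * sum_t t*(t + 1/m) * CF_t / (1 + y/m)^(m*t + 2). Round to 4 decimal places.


Answer: Convexity = 5.4816

Derivation:
Coupon per period c = face * coupon_rate / m = 3.300000
Periods per year m = 1; per-period yield y/m = 0.035000
Number of cashflows N = 2
Cashflows (t years, CF_t, discount factor 1/(1+y/m)^(m*t), PV):
  t = 1.0000: CF_t = 3.300000, DF = 0.966184, PV = 3.188406
  t = 2.0000: CF_t = 103.300000, DF = 0.933511, PV = 96.431655
Price P = sum_t PV_t = 99.620061
Convexity numerator sum_t t*(t + 1/m) * CF_t / (1+y/m)^(m*t + 2):
  t = 1.0000: term = 5.952822
  t = 2.0000: term = 540.119893
Convexity = (1/P) * sum = 546.072715 / 99.620061 = 5.481554


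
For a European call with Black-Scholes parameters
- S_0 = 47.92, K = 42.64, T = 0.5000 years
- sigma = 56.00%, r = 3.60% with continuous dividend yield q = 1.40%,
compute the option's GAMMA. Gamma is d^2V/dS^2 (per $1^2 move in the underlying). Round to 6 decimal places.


Answer: Gamma = 0.018232

Derivation:
d1 = 0.5205825531; d2 = 0.1246027557
phi(d1) = 0.3483869016; exp(-qT) = 0.9930244429; exp(-rT) = 0.9821610324
Gamma = exp(-qT) * phi(d1) / (S * sigma * sqrt(T)) = 0.9930244429 * 0.3483869016 / (47.9200 * 0.5600 * 0.7071067812) = 0.018232


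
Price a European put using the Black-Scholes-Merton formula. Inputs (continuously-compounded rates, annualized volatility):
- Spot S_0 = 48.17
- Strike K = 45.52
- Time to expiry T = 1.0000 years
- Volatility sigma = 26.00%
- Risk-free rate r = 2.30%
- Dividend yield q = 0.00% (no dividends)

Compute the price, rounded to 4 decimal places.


d1 = (ln(S/K) + (r - q + 0.5*sigma^2) * T) / (sigma * sqrt(T)) = 0.43609473
d2 = d1 - sigma * sqrt(T) = 0.17609473
exp(-rT) = 0.97726248; exp(-qT) = 1.00000000
P = K * exp(-rT) * N(-d2) - S_0 * exp(-qT) * N(-d1)
N(-d1) = 0.33138400; N(-d2) = 0.43010976
P = 45.5200 * 0.97726248 * 0.43010976 - 48.1700 * 1.00000000 * 0.33138400 = 3.1707

Answer: Price = 3.1707


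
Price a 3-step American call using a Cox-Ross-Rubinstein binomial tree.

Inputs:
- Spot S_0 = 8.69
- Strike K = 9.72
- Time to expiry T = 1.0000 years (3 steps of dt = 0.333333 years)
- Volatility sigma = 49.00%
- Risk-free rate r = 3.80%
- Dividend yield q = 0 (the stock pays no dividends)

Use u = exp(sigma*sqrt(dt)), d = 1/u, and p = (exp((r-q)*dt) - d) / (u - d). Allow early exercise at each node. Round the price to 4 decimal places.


dt = T/N = 0.333333
u = exp(sigma*sqrt(dt)) = 1.326975; d = 1/u = 0.753594
p = (exp((r-q)*dt) - d) / (u - d) = 0.451974
Discount per step: exp(-r*dt) = 0.987413
Stock lattice S(k, i) with i counting down-moves:
  k=0: S(0,0) = 8.6900
  k=1: S(1,0) = 11.5314; S(1,1) = 6.5487
  k=2: S(2,0) = 15.3019; S(2,1) = 8.6900; S(2,2) = 4.9351
  k=3: S(3,0) = 20.3052; S(3,1) = 11.5314; S(3,2) = 6.5487; S(3,3) = 3.7190
Terminal payoffs V(N, i) = max(S_T - K, 0):
  V(3,0) = 10.585217; V(3,1) = 1.811409; V(3,2) = 0.000000; V(3,3) = 0.000000
Backward induction: V(k, i) = exp(-r*dt) * [p * V(k+1, i) + (1-p) * V(k+1, i+1)]; then take max(V_cont, immediate exercise) for American.
  V(2,0) = exp(-r*dt) * [p*10.585217 + (1-p)*1.811409] = 5.704231; exercise = 5.581888; V(2,0) = max -> 5.704231
  V(2,1) = exp(-r*dt) * [p*1.811409 + (1-p)*0.000000] = 0.808406; exercise = 0.000000; V(2,1) = max -> 0.808406
  V(2,2) = exp(-r*dt) * [p*0.000000 + (1-p)*0.000000] = 0.000000; exercise = 0.000000; V(2,2) = max -> 0.000000
  V(1,0) = exp(-r*dt) * [p*5.704231 + (1-p)*0.808406] = 2.983166; exercise = 1.811409; V(1,0) = max -> 2.983166
  V(1,1) = exp(-r*dt) * [p*0.808406 + (1-p)*0.000000] = 0.360780; exercise = 0.000000; V(1,1) = max -> 0.360780
  V(0,0) = exp(-r*dt) * [p*2.983166 + (1-p)*0.360780] = 1.526571; exercise = 0.000000; V(0,0) = max -> 1.526571

Answer: Price = V(0,0) = 1.5266


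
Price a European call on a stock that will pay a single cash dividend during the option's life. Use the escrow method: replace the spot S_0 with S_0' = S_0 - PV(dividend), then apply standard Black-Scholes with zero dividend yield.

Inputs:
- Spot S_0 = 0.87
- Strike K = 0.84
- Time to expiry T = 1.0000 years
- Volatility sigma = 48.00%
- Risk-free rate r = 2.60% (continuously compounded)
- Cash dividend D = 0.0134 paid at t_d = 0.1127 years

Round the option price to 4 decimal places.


PV(D) = D * exp(-r * t_d) = 0.0134 * 0.99707409 = 0.01336079
S_0' = S_0 - PV(D) = 0.8700 - 0.01336079 = 0.85663921
d1 = (ln(S_0'/K) + (r + sigma^2/2)*T) / (sigma*sqrt(T)) = 0.33503113
d2 = d1 - sigma*sqrt(T) = -0.14496887
exp(-rT) = 0.97433509
N(d1) = 0.63119920; N(d2) = 0.44236773
C = S_0' * N(d1) - K * exp(-rT) * N(d2) = 0.85663921 * 0.63119920 - 0.8400 * 0.97433509 * 0.44236773 = 0.1787

Answer: Price = 0.1787


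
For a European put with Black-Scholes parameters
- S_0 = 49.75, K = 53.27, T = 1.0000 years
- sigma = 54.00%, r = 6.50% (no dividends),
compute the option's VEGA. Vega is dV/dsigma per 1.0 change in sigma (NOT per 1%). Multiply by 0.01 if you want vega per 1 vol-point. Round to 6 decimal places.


d1 = 0.2637724864; d2 = -0.2762275136
phi(d1) = 0.3853025167; exp(-qT) = 1.0000000000; exp(-rT) = 0.9370674634
Vega = S * exp(-qT) * phi(d1) * sqrt(T) = 49.7500 * 1.0000000000 * 0.3853025167 * 1.0000000000 = 19.168800

Answer: Vega = 19.168800


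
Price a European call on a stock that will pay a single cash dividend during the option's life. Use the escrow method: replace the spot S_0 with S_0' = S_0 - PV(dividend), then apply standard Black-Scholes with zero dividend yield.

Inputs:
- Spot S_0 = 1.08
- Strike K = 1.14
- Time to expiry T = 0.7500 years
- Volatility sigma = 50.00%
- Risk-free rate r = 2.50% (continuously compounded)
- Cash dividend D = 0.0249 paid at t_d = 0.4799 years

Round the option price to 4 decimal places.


Answer: Price = 0.1563

Derivation:
PV(D) = D * exp(-r * t_d) = 0.0249 * 0.98807418 = 0.02460305
S_0' = S_0 - PV(D) = 1.0800 - 0.02460305 = 1.05539695
d1 = (ln(S_0'/K) + (r + sigma^2/2)*T) / (sigma*sqrt(T)) = 0.08172668
d2 = d1 - sigma*sqrt(T) = -0.35128602
exp(-rT) = 0.98142469
N(d1) = 0.53256797; N(d2) = 0.36268689
C = S_0' * N(d1) - K * exp(-rT) * N(d2) = 1.05539695 * 0.53256797 - 1.1400 * 0.98142469 * 0.36268689 = 0.1563


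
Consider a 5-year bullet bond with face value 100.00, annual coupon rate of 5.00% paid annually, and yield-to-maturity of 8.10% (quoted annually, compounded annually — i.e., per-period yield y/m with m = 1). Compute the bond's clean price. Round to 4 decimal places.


Coupon per period c = face * coupon_rate / m = 5.000000
Periods per year m = 1; per-period yield y/m = 0.081000
Number of cashflows N = 5
Cashflows (t years, CF_t, discount factor 1/(1+y/m)^(m*t), PV):
  t = 1.0000: CF_t = 5.000000, DF = 0.925069, PV = 4.625347
  t = 2.0000: CF_t = 5.000000, DF = 0.855753, PV = 4.278767
  t = 3.0000: CF_t = 5.000000, DF = 0.791631, PV = 3.958156
  t = 4.0000: CF_t = 5.000000, DF = 0.732314, PV = 3.661569
  t = 5.0000: CF_t = 105.000000, DF = 0.677441, PV = 71.131314
Price P = sum_t PV_t = 87.655153

Answer: Price = 87.6552


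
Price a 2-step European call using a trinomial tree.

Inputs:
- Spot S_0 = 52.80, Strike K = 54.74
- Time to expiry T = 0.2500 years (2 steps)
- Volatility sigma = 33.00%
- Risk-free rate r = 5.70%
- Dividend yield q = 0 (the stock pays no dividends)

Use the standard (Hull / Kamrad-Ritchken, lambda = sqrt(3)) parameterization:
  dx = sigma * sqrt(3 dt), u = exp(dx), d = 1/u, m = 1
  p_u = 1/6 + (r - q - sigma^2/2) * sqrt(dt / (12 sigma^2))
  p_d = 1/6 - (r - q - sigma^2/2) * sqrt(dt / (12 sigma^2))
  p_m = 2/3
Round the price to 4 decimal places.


Answer: Price = V(0,0) = 2.8491

Derivation:
dt = T/N = 0.125000; dx = sigma*sqrt(3*dt) = 0.202083
u = exp(dx) = 1.223949; d = 1/u = 0.817027
p_u = 0.167455, p_m = 0.666667, p_d = 0.165878
Discount per step: exp(-r*dt) = 0.992900
Stock lattice S(k, j) with j the centered position index:
  k=0: S(0,+0) = 52.8000
  k=1: S(1,-1) = 43.1390; S(1,+0) = 52.8000; S(1,+1) = 64.6245
  k=2: S(2,-2) = 35.2458; S(2,-1) = 43.1390; S(2,+0) = 52.8000; S(2,+1) = 64.6245; S(2,+2) = 79.0972
Terminal payoffs V(N, j) = max(S_T - K, 0):
  V(2,-2) = 0.000000; V(2,-1) = 0.000000; V(2,+0) = 0.000000; V(2,+1) = 9.884532; V(2,+2) = 24.357162
Backward induction: V(k, j) = exp(-r*dt) * [p_u * V(k+1, j+1) + p_m * V(k+1, j) + p_d * V(k+1, j-1)]
  V(1,-1) = exp(-r*dt) * [p_u*0.000000 + p_m*0.000000 + p_d*0.000000] = 0.000000
  V(1,+0) = exp(-r*dt) * [p_u*9.884532 + p_m*0.000000 + p_d*0.000000] = 1.643466
  V(1,+1) = exp(-r*dt) * [p_u*24.357162 + p_m*9.884532 + p_d*0.000000] = 10.592682
  V(0,+0) = exp(-r*dt) * [p_u*10.592682 + p_m*1.643466 + p_d*0.000000] = 2.849073


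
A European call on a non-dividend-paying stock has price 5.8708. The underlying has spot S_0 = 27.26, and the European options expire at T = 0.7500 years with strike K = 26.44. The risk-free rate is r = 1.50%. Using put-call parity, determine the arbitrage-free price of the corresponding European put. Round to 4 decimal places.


Answer: Put price = 4.7550

Derivation:
Put-call parity: C - P = S_0 * exp(-qT) - K * exp(-rT).
S_0 * exp(-qT) = 27.2600 * 1.00000000 = 27.26000000
K * exp(-rT) = 26.4400 * 0.98881304 = 26.14421690
P = C - S*exp(-qT) + K*exp(-rT)
P = 5.8708 - 27.26000000 + 26.14421690 = 4.7550


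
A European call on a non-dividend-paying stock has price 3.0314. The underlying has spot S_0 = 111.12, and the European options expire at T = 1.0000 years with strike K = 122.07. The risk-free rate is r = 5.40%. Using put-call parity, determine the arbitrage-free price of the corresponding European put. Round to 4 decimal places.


Put-call parity: C - P = S_0 * exp(-qT) - K * exp(-rT).
S_0 * exp(-qT) = 111.1200 * 1.00000000 = 111.12000000
K * exp(-rT) = 122.0700 * 0.94743211 = 115.65303724
P = C - S*exp(-qT) + K*exp(-rT)
P = 3.0314 - 111.12000000 + 115.65303724 = 7.5644

Answer: Put price = 7.5644


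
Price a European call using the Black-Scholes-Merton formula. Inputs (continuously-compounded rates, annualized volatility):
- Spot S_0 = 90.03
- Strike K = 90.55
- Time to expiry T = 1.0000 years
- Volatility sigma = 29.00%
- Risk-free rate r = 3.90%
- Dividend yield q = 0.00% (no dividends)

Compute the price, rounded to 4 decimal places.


d1 = (ln(S/K) + (r - q + 0.5*sigma^2) * T) / (sigma * sqrt(T)) = 0.25962332
d2 = d1 - sigma * sqrt(T) = -0.03037668
exp(-rT) = 0.96175071; exp(-qT) = 1.00000000
C = S_0 * exp(-qT) * N(d1) - K * exp(-rT) * N(d2)
N(d1) = 0.60242283; N(d2) = 0.48788332
C = 90.0300 * 1.00000000 * 0.60242283 - 90.5500 * 0.96175071 * 0.48788332 = 11.7481

Answer: Price = 11.7481


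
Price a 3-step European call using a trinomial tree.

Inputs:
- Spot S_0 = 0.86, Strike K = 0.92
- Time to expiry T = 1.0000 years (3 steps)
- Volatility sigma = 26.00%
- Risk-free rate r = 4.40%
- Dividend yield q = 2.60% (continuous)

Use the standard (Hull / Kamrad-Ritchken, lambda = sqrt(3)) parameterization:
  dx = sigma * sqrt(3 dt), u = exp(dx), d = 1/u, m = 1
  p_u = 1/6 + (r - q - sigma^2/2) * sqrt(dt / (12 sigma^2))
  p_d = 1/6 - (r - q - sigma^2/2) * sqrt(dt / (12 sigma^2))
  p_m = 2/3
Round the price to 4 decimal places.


dt = T/N = 0.333333; dx = sigma*sqrt(3*dt) = 0.260000
u = exp(dx) = 1.296930; d = 1/u = 0.771052
p_u = 0.156538, p_m = 0.666667, p_d = 0.176795
Discount per step: exp(-r*dt) = 0.985440
Stock lattice S(k, j) with j the centered position index:
  k=0: S(0,+0) = 0.8600
  k=1: S(1,-1) = 0.6631; S(1,+0) = 0.8600; S(1,+1) = 1.1154
  k=2: S(2,-2) = 0.5113; S(2,-1) = 0.6631; S(2,+0) = 0.8600; S(2,+1) = 1.1154; S(2,+2) = 1.4465
  k=3: S(3,-3) = 0.3942; S(3,-2) = 0.5113; S(3,-1) = 0.6631; S(3,+0) = 0.8600; S(3,+1) = 1.1154; S(3,+2) = 1.4465; S(3,+3) = 1.8761
Terminal payoffs V(N, j) = max(S_T - K, 0):
  V(3,-3) = 0.000000; V(3,-2) = 0.000000; V(3,-1) = 0.000000; V(3,+0) = 0.000000; V(3,+1) = 0.195360; V(3,+2) = 0.526544; V(3,+3) = 0.956066
Backward induction: V(k, j) = exp(-r*dt) * [p_u * V(k+1, j+1) + p_m * V(k+1, j) + p_d * V(k+1, j-1)]
  V(2,-2) = exp(-r*dt) * [p_u*0.000000 + p_m*0.000000 + p_d*0.000000] = 0.000000
  V(2,-1) = exp(-r*dt) * [p_u*0.000000 + p_m*0.000000 + p_d*0.000000] = 0.000000
  V(2,+0) = exp(-r*dt) * [p_u*0.195360 + p_m*0.000000 + p_d*0.000000] = 0.030136
  V(2,+1) = exp(-r*dt) * [p_u*0.526544 + p_m*0.195360 + p_d*0.000000] = 0.209568
  V(2,+2) = exp(-r*dt) * [p_u*0.956066 + p_m*0.526544 + p_d*0.195360] = 0.527436
  V(1,-1) = exp(-r*dt) * [p_u*0.030136 + p_m*0.000000 + p_d*0.000000] = 0.004649
  V(1,+0) = exp(-r*dt) * [p_u*0.209568 + p_m*0.030136 + p_d*0.000000] = 0.052126
  V(1,+1) = exp(-r*dt) * [p_u*0.527436 + p_m*0.209568 + p_d*0.030136] = 0.224290
  V(0,+0) = exp(-r*dt) * [p_u*0.224290 + p_m*0.052126 + p_d*0.004649] = 0.069653

Answer: Price = V(0,0) = 0.0697


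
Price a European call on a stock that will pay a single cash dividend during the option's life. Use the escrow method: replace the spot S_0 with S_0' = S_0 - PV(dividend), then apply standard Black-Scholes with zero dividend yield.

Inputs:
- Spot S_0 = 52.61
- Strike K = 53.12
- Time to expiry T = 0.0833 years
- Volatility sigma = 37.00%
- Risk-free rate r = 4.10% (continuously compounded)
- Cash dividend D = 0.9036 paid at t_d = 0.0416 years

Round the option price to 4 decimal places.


PV(D) = D * exp(-r * t_d) = 0.9036 * 0.99829585 = 0.90206013
S_0' = S_0 - PV(D) = 52.6100 - 0.90206013 = 51.70793987
d1 = (ln(S_0'/K) + (r + sigma^2/2)*T) / (sigma*sqrt(T)) = -0.16691859
d2 = d1 - sigma*sqrt(T) = -0.27370702
exp(-rT) = 0.99659053
N(d1) = 0.43371705; N(d2) = 0.39215489
C = S_0' * N(d1) - K * exp(-rT) * N(d2) = 51.70793987 * 0.43371705 - 53.1200 * 0.99659053 * 0.39215489 = 1.6664

Answer: Price = 1.6664


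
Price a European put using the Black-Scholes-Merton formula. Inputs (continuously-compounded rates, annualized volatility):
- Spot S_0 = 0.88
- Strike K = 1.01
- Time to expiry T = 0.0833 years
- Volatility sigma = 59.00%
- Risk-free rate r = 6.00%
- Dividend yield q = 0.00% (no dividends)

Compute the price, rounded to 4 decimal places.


Answer: Price = 0.1449

Derivation:
d1 = (ln(S/K) + (r - q + 0.5*sigma^2) * T) / (sigma * sqrt(T)) = -0.69464633
d2 = d1 - sigma * sqrt(T) = -0.86493059
exp(-rT) = 0.99501447; exp(-qT) = 1.00000000
P = K * exp(-rT) * N(-d2) - S_0 * exp(-qT) * N(-d1)
N(-d1) = 0.75636151; N(-d2) = 0.80646156
P = 1.0100 * 0.99501447 * 0.80646156 - 0.8800 * 1.00000000 * 0.75636151 = 0.1449


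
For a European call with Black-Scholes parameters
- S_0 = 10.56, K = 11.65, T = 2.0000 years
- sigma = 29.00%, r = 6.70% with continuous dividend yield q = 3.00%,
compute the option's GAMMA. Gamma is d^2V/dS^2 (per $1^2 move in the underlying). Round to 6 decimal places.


Answer: Gamma = 0.085832

Derivation:
d1 = 0.1459739005; d2 = -0.2641480326
phi(d1) = 0.3947144357; exp(-qT) = 0.9417645336; exp(-rT) = 0.8745900646
Gamma = exp(-qT) * phi(d1) / (S * sigma * sqrt(T)) = 0.9417645336 * 0.3947144357 / (10.5600 * 0.2900 * 1.4142135624) = 0.085832


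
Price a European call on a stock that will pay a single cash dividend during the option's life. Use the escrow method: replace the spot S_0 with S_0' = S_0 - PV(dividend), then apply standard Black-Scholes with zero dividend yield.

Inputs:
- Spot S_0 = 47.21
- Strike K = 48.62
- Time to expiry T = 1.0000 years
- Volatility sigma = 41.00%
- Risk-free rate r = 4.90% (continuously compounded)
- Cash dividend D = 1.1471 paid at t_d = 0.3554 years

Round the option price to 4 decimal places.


PV(D) = D * exp(-r * t_d) = 1.1471 * 0.98273616 = 1.12729665
S_0' = S_0 - PV(D) = 47.2100 - 1.12729665 = 46.08270335
d1 = (ln(S_0'/K) + (r + sigma^2/2)*T) / (sigma*sqrt(T)) = 0.19378710
d2 = d1 - sigma*sqrt(T) = -0.21621290
exp(-rT) = 0.95218113
N(d1) = 0.57682871; N(d2) = 0.41441090
C = S_0' * N(d1) - K * exp(-rT) * N(d2) = 46.08270335 * 0.57682871 - 48.6200 * 0.95218113 * 0.41441090 = 7.3967

Answer: Price = 7.3967


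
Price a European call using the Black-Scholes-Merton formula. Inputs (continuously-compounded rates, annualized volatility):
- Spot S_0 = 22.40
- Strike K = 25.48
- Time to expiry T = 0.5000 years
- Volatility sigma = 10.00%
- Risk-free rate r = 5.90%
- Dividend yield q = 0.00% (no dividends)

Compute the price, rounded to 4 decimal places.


d1 = (ln(S/K) + (r - q + 0.5*sigma^2) * T) / (sigma * sqrt(T)) = -1.36942361
d2 = d1 - sigma * sqrt(T) = -1.44013428
exp(-rT) = 0.97093088; exp(-qT) = 1.00000000
C = S_0 * exp(-qT) * N(d1) - K * exp(-rT) * N(d2)
N(d1) = 0.08543345; N(d2) = 0.07491471
C = 22.4000 * 1.00000000 * 0.08543345 - 25.4800 * 0.97093088 * 0.07491471 = 0.0604

Answer: Price = 0.0604


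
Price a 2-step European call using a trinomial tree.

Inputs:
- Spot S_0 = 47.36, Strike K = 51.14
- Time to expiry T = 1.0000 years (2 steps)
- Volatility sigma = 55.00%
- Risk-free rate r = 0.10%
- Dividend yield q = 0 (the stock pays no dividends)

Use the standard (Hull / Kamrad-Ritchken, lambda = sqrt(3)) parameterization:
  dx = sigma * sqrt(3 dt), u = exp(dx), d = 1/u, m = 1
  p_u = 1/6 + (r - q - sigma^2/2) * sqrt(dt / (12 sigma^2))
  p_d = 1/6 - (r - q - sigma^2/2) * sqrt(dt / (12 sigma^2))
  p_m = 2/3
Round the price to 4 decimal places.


dt = T/N = 0.500000; dx = sigma*sqrt(3*dt) = 0.673610
u = exp(dx) = 1.961304; d = 1/u = 0.509865
p_u = 0.110904, p_m = 0.666667, p_d = 0.222430
Discount per step: exp(-r*dt) = 0.999500
Stock lattice S(k, j) with j the centered position index:
  k=0: S(0,+0) = 47.3600
  k=1: S(1,-1) = 24.1472; S(1,+0) = 47.3600; S(1,+1) = 92.8874
  k=2: S(2,-2) = 12.3118; S(2,-1) = 24.1472; S(2,+0) = 47.3600; S(2,+1) = 92.8874; S(2,+2) = 182.1804
Terminal payoffs V(N, j) = max(S_T - K, 0):
  V(2,-2) = 0.000000; V(2,-1) = 0.000000; V(2,+0) = 0.000000; V(2,+1) = 41.747369; V(2,+2) = 131.040390
Backward induction: V(k, j) = exp(-r*dt) * [p_u * V(k+1, j+1) + p_m * V(k+1, j) + p_d * V(k+1, j-1)]
  V(1,-1) = exp(-r*dt) * [p_u*0.000000 + p_m*0.000000 + p_d*0.000000] = 0.000000
  V(1,+0) = exp(-r*dt) * [p_u*41.747369 + p_m*0.000000 + p_d*0.000000] = 4.627622
  V(1,+1) = exp(-r*dt) * [p_u*131.040390 + p_m*41.747369 + p_d*0.000000] = 42.343261
  V(0,+0) = exp(-r*dt) * [p_u*42.343261 + p_m*4.627622 + p_d*0.000000] = 7.777214

Answer: Price = V(0,0) = 7.7772


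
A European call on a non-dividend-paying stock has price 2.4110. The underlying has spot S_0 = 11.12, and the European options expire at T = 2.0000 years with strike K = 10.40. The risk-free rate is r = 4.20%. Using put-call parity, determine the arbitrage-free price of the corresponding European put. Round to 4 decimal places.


Answer: Put price = 0.8531

Derivation:
Put-call parity: C - P = S_0 * exp(-qT) - K * exp(-rT).
S_0 * exp(-qT) = 11.1200 * 1.00000000 = 11.12000000
K * exp(-rT) = 10.4000 * 0.91943126 = 9.56208506
P = C - S*exp(-qT) + K*exp(-rT)
P = 2.4110 - 11.12000000 + 9.56208506 = 0.8531


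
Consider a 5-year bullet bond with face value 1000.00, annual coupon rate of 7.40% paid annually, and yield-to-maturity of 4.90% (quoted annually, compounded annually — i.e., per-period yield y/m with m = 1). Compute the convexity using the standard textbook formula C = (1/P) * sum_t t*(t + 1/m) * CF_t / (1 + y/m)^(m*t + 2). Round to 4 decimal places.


Coupon per period c = face * coupon_rate / m = 74.000000
Periods per year m = 1; per-period yield y/m = 0.049000
Number of cashflows N = 5
Cashflows (t years, CF_t, discount factor 1/(1+y/m)^(m*t), PV):
  t = 1.0000: CF_t = 74.000000, DF = 0.953289, PV = 70.543375
  t = 2.0000: CF_t = 74.000000, DF = 0.908760, PV = 67.248212
  t = 3.0000: CF_t = 74.000000, DF = 0.866310, PV = 64.106971
  t = 4.0000: CF_t = 74.000000, DF = 0.825844, PV = 61.112460
  t = 5.0000: CF_t = 1074.000000, DF = 0.787268, PV = 845.525754
Price P = sum_t PV_t = 1108.536772
Convexity numerator sum_t t*(t + 1/m) * CF_t / (1+y/m)^(m*t + 2):
  t = 1.0000: term = 128.213941
  t = 2.0000: term = 366.674761
  t = 3.0000: term = 699.093920
  t = 4.0000: term = 1110.730727
  t = 5.0000: term = 23051.390012
Convexity = (1/P) * sum = 25356.103361 / 1108.536772 = 22.873489

Answer: Convexity = 22.8735


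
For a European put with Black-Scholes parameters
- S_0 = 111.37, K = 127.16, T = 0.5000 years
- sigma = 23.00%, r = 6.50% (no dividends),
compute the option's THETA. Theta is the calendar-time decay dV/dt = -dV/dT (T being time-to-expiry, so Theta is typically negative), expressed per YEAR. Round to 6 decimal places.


d1 = -0.5341001618; d2 = -0.6967347215
phi(d1) = 0.3459122930; exp(-qT) = 1.0000000000; exp(-rT) = 0.9680224498
Theta = -S*exp(-qT)*phi(d1)*sigma/(2*sqrt(T)) + r*K*exp(-rT)*N(-d2) - q*S*exp(-qT)*N(-d1)
N(-d1) = 0.7033638811; N(-d2) = 0.7570155874; sqrt(T) = 0.7071067812
Term 1 = -111.3700 * 1.0000000000 * 0.3459122930 * 0.2300 / (2 * 0.7071067812) = -6.2653747722
Term 2 = 0.0650 * 127.1600 * 0.9680224498 * 0.7570155874 = 6.0569519330
Term 3 = 0 (no dividend yield, q = 0)
Theta = -6.2653747722 + (6.0569519330) + (0.0000000000) = -0.208423

Answer: Theta = -0.208423
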